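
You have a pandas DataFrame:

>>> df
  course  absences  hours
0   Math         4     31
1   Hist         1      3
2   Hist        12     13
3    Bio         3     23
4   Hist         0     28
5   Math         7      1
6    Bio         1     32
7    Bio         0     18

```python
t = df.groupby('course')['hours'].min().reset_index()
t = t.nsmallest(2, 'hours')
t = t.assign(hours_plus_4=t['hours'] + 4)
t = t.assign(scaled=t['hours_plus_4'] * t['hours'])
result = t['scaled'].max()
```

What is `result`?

group by course, min of hours:
course
Bio     18
Hist     3
Math     1
Name: hours, dtype: int64
reset_index():
  course  hours
0    Bio     18
1   Hist      3
2   Math      1
take 2 rows with smallest hours:
  course  hours
2   Math      1
1   Hist      3
add column hours_plus_4 = t['hours'] + 4:
  course  hours  hours_plus_4
2   Math      1             5
1   Hist      3             7
add column scaled = t['hours_plus_4'] * t['hours']:
  course  hours  hours_plus_4  scaled
2   Math      1             5       5
1   Hist      3             7      21

21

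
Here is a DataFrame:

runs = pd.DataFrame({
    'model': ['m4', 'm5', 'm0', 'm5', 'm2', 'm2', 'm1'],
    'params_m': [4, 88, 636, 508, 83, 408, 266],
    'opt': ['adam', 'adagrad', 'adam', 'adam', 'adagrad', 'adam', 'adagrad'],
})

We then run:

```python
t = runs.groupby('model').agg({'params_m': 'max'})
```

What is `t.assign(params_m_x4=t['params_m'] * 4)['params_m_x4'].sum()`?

7288

group by model, max of params_m:
       params_m
model          
m0          636
m1          266
m2          408
m4            4
m5          508
add column params_m_x4 = t['params_m'] * 4:
       params_m  params_m_x4
model                       
m0          636         2544
m1          266         1064
m2          408         1632
m4            4           16
m5          508         2032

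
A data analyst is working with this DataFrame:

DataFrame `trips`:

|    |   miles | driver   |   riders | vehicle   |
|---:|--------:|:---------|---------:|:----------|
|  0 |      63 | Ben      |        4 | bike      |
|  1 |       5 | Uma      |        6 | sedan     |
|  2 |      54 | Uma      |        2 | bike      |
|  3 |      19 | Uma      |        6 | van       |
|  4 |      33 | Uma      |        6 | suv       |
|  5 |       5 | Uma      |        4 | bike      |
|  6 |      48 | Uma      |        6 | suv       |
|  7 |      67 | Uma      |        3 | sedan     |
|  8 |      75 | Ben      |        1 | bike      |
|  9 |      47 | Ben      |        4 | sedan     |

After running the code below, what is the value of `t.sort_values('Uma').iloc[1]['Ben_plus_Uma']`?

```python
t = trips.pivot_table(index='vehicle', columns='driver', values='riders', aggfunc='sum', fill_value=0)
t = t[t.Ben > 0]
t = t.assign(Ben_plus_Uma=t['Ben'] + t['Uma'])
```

pivot: rows=vehicle, cols=driver, sum(riders):
driver   Ben  Uma
vehicle          
bike       5    6
sedan      4    9
suv        0   12
van        0    6
filter rows where Ben > 0:
driver   Ben  Uma
vehicle          
bike       5    6
sedan      4    9
add column Ben_plus_Uma = t['Ben'] + t['Uma']:
driver   Ben  Uma  Ben_plus_Uma
vehicle                        
bike       5    6            11
sedan      4    9            13
sort by Uma:
driver   Ben  Uma  Ben_plus_Uma
vehicle                        
bike       5    6            11
sedan      4    9            13
The value at position 1, column 'Ben_plus_Uma' is 13.

13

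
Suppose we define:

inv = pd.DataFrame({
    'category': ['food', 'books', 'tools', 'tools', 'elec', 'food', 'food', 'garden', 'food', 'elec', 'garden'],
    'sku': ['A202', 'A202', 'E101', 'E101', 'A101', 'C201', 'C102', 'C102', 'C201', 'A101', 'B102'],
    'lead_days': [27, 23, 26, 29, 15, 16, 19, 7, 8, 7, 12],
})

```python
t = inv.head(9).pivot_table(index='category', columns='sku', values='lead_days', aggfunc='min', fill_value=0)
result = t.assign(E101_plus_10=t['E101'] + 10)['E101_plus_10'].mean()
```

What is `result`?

15.2

take first 9 rows:
  category   sku  lead_days
0     food  A202         27
1    books  A202         23
2    tools  E101         26
3    tools  E101         29
4     elec  A101         15
5     food  C201         16
6     food  C102         19
7   garden  C102          7
8     food  C201          8
pivot: rows=category, cols=sku, min(lead_days):
sku       A101  A202  C102  C201  E101
category                              
books        0    23     0     0     0
elec        15     0     0     0     0
food         0    27    19     8     0
garden       0     0     7     0     0
tools        0     0     0     0    26
add column E101_plus_10 = t['E101'] + 10:
sku       A101  A202  C102  C201  E101  E101_plus_10
category                                            
books        0    23     0     0     0            10
elec        15     0     0     0     0            10
food         0    27    19     8     0            10
garden       0     0     7     0     0            10
tools        0     0     0     0    26            36
Then the mean of column 'E101_plus_10': 15.2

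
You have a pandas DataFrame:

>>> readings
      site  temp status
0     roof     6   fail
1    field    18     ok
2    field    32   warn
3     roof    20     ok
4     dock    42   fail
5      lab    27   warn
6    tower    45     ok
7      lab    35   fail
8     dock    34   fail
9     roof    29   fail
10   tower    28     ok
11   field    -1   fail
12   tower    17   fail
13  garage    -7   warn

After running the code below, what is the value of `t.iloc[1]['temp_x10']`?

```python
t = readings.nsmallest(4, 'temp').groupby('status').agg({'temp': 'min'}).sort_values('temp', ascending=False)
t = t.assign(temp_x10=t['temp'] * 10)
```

-70

take 4 rows with smallest temp:
      site  temp status
13  garage    -7   warn
11   field    -1   fail
0     roof     6   fail
12   tower    17   fail
group by status, min of temp:
        temp
status      
fail      -1
warn      -7
sort by temp descending:
        temp
status      
fail      -1
warn      -7
add column temp_x10 = t['temp'] * 10:
        temp  temp_x10
status                
fail      -1       -10
warn      -7       -70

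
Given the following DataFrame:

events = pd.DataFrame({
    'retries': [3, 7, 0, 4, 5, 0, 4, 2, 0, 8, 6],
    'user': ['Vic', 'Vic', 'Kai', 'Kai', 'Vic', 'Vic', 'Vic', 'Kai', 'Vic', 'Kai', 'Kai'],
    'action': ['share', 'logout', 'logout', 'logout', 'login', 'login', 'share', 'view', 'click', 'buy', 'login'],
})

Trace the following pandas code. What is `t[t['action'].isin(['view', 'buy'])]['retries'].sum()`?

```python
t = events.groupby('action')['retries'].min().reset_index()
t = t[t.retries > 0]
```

10

group by action, min of retries:
action
buy       8
click     0
login     0
logout    0
share     3
view      2
Name: retries, dtype: int64
reset_index():
   action  retries
0     buy        8
1   click        0
2   login        0
3  logout        0
4   share        3
5    view        2
filter rows where retries > 0:
  action  retries
0    buy        8
4  share        3
5   view        2
filter rows where action in ['view', 'buy']:
  action  retries
0    buy        8
5   view        2
Taking the sum of column 'retries' gives 10.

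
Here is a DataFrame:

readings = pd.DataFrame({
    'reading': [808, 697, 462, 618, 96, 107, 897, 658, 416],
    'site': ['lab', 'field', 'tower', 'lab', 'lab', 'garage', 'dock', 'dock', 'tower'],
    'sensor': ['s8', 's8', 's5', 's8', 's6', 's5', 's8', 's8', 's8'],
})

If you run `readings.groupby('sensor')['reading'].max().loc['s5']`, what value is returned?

462

group by sensor, max of reading:
sensor
s5    462
s6     96
s8    897
Name: reading, dtype: int64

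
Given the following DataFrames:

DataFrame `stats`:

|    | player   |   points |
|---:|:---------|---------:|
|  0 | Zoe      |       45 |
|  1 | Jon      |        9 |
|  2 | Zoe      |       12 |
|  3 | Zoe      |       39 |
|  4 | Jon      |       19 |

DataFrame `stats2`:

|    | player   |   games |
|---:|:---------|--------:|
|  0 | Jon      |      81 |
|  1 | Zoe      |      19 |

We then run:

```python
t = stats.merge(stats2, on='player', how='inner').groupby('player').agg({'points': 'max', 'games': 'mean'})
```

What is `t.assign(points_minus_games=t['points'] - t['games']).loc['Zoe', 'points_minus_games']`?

26.0

merge on 'player' (how='inner') → 5 rows:
  player  points  games
0    Zoe      45     19
1    Jon       9     81
2    Zoe      12     19
3    Zoe      39     19
4    Jon      19     81
group by player: max(points), mean(games):
        points  games
player               
Jon         19   81.0
Zoe         45   19.0
add column points_minus_games = t['points'] - t['games']:
        points  games  points_minus_games
player                                   
Jon         19   81.0               -62.0
Zoe         45   19.0                26.0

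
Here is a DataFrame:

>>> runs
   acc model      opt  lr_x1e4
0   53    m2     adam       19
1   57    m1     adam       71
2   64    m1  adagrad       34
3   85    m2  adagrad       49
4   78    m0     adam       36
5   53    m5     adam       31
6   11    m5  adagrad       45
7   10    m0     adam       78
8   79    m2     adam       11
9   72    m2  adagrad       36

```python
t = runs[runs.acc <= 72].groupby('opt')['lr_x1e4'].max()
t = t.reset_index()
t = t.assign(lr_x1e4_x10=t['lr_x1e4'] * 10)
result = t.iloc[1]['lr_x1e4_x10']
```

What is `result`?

780

filter rows where acc <= 72:
   acc model      opt  lr_x1e4
0   53    m2     adam       19
1   57    m1     adam       71
2   64    m1  adagrad       34
5   53    m5     adam       31
6   11    m5  adagrad       45
7   10    m0     adam       78
9   72    m2  adagrad       36
group by opt, max of lr_x1e4:
opt
adagrad    45
adam       78
Name: lr_x1e4, dtype: int64
reset_index():
       opt  lr_x1e4
0  adagrad       45
1     adam       78
add column lr_x1e4_x10 = t['lr_x1e4'] * 10:
       opt  lr_x1e4  lr_x1e4_x10
0  adagrad       45          450
1     adam       78          780
The value at position 1, column 'lr_x1e4_x10' is 780.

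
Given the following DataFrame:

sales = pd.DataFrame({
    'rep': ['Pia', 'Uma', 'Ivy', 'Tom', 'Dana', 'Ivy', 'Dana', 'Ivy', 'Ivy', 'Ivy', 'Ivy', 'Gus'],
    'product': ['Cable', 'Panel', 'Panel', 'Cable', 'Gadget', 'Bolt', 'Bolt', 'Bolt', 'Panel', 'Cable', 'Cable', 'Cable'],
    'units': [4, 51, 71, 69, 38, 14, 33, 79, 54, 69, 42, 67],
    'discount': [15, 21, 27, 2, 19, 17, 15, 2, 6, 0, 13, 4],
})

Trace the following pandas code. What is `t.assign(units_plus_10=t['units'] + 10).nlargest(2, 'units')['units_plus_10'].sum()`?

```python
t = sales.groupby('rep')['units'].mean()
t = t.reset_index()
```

group by rep, mean of units:
rep
Dana    35.500000
Gus     67.000000
Ivy     54.833333
Pia      4.000000
Tom     69.000000
Uma     51.000000
Name: units, dtype: float64
reset_index():
    rep      units
0  Dana  35.500000
1   Gus  67.000000
2   Ivy  54.833333
3   Pia   4.000000
4   Tom  69.000000
5   Uma  51.000000
add column units_plus_10 = t['units'] + 10:
    rep      units  units_plus_10
0  Dana  35.500000      45.500000
1   Gus  67.000000      77.000000
2   Ivy  54.833333      64.833333
3   Pia   4.000000      14.000000
4   Tom  69.000000      79.000000
5   Uma  51.000000      61.000000
take 2 rows with largest units:
   rep  units  units_plus_10
4  Tom   69.0           79.0
1  Gus   67.0           77.0
Then the sum of column 'units_plus_10': 156.0

156.0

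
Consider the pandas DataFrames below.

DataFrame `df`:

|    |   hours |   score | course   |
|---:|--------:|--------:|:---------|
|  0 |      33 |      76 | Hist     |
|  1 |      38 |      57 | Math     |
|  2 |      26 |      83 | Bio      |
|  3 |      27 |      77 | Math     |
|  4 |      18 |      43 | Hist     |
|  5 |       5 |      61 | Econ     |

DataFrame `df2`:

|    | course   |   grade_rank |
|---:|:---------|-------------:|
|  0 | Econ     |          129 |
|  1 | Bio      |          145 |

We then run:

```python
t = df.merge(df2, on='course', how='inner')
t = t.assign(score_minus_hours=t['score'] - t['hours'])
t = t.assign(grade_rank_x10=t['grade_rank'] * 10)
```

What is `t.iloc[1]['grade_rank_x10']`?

merge on 'course' (how='inner') → 2 rows:
   hours  score course  grade_rank
0     26     83    Bio         145
1      5     61   Econ         129
add column score_minus_hours = t['score'] - t['hours']:
   hours  score course  grade_rank  score_minus_hours
0     26     83    Bio         145                 57
1      5     61   Econ         129                 56
add column grade_rank_x10 = t['grade_rank'] * 10:
   hours  score course  grade_rank  score_minus_hours  grade_rank_x10
0     26     83    Bio         145                 57            1450
1      5     61   Econ         129                 56            1290
Finally, value at position 1, column 'grade_rank_x10' = 1290.

1290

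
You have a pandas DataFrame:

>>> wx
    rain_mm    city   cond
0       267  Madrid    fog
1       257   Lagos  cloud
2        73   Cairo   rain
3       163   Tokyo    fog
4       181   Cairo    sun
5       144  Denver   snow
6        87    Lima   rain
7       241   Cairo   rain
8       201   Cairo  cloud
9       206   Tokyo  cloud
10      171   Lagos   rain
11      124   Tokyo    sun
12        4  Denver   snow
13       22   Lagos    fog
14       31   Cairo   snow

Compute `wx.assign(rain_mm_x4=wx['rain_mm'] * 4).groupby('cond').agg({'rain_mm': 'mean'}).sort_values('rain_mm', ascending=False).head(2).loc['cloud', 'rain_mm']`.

add column rain_mm_x4 = wx['rain_mm'] * 4:
    rain_mm    city   cond  rain_mm_x4
0       267  Madrid    fog        1068
1       257   Lagos  cloud        1028
2        73   Cairo   rain         292
3       163   Tokyo    fog         652
4       181   Cairo    sun         724
5       144  Denver   snow         576
6        87    Lima   rain         348
7       241   Cairo   rain         964
8       201   Cairo  cloud         804
9       206   Tokyo  cloud         824
10      171   Lagos   rain         684
11      124   Tokyo    sun         496
12        4  Denver   snow          16
13       22   Lagos    fog          88
14       31   Cairo   snow         124
group by cond, mean of rain_mm:
          rain_mm
cond             
cloud  221.333333
fog    150.666667
rain   143.000000
snow    59.666667
sun    152.500000
sort by rain_mm descending:
          rain_mm
cond             
cloud  221.333333
sun    152.500000
fog    150.666667
rain   143.000000
snow    59.666667
take first 2 rows:
          rain_mm
cond             
cloud  221.333333
sun    152.500000
Hence 221.333333333.

221.333333333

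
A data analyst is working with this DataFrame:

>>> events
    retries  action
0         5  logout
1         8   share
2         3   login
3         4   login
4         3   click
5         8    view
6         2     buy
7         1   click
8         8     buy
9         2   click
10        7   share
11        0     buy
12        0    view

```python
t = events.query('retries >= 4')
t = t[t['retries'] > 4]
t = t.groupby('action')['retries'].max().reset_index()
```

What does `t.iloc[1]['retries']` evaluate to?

5

filter rows where retries >= 4:
    retries  action
0         5  logout
1         8   share
3         4   login
5         8    view
8         8     buy
10        7   share
filter rows where retries > 4:
    retries  action
0         5  logout
1         8   share
5         8    view
8         8     buy
10        7   share
group by action, max of retries:
action
buy       8
logout    5
share     8
view      8
Name: retries, dtype: int64
reset_index():
   action  retries
0     buy        8
1  logout        5
2   share        8
3    view        8
Taking the value at position 1, column 'retries' gives 5.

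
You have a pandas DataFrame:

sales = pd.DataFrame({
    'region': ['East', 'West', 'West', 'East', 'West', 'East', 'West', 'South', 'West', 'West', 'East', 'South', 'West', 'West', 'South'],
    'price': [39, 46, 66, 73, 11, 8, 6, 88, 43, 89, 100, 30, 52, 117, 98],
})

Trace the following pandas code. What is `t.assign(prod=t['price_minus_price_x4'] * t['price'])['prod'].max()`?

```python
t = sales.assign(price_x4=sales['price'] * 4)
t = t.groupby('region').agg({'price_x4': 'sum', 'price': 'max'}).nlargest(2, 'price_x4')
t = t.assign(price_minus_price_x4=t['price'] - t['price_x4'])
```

-78000

add column price_x4 = sales['price'] * 4:
   region  price  price_x4
0    East     39       156
1    West     46       184
2    West     66       264
3    East     73       292
4    West     11        44
5    East      8        32
6    West      6        24
7   South     88       352
8    West     43       172
9    West     89       356
10   East    100       400
11  South     30       120
12   West     52       208
13   West    117       468
14  South     98       392
group by region: sum(price_x4), max(price):
        price_x4  price
region                 
East         880    100
South        864     98
West        1720    117
take 2 rows with largest price_x4:
        price_x4  price
region                 
West        1720    117
East         880    100
add column price_minus_price_x4 = t['price'] - t['price_x4']:
        price_x4  price  price_minus_price_x4
region                                       
West        1720    117                 -1603
East         880    100                  -780
add column prod = t['price_minus_price_x4'] * t['price']:
        price_x4  price  price_minus_price_x4    prod
region                                               
West        1720    117                 -1603 -187551
East         880    100                  -780  -78000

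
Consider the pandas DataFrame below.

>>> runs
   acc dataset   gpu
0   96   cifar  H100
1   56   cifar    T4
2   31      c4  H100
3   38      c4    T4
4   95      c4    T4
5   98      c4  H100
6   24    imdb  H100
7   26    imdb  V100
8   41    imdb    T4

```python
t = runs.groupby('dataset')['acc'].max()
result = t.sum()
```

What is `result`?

235

group by dataset, max of acc:
dataset
c4       98
cifar    96
imdb     41
Name: acc, dtype: int64
sum of the resulting series → 235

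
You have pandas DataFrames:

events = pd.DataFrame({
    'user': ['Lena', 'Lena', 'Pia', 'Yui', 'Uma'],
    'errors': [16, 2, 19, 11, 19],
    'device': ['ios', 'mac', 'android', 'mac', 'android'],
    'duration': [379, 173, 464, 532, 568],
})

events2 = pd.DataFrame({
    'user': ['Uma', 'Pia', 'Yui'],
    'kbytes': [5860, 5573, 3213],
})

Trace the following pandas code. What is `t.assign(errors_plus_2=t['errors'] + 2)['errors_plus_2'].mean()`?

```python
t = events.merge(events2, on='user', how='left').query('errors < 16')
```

8.5

merge on 'user' (how='left') → 5 rows:
   user  errors   device  duration  kbytes
0  Lena      16      ios       379     NaN
1  Lena       2      mac       173     NaN
2   Pia      19  android       464  5573.0
3   Yui      11      mac       532  3213.0
4   Uma      19  android       568  5860.0
filter rows where errors < 16:
   user  errors device  duration  kbytes
1  Lena       2    mac       173     NaN
3   Yui      11    mac       532  3213.0
add column errors_plus_2 = t['errors'] + 2:
   user  errors device  duration  kbytes  errors_plus_2
1  Lena       2    mac       173     NaN              4
3   Yui      11    mac       532  3213.0             13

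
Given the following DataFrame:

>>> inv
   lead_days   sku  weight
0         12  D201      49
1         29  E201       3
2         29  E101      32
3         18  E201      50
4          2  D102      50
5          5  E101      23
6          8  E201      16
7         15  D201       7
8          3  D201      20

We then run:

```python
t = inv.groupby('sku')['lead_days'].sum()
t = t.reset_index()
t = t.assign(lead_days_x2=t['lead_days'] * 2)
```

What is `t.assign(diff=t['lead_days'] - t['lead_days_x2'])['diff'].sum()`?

group by sku, sum of lead_days:
sku
D102     2
D201    30
E101    34
E201    55
Name: lead_days, dtype: int64
reset_index():
    sku  lead_days
0  D102          2
1  D201         30
2  E101         34
3  E201         55
add column lead_days_x2 = t['lead_days'] * 2:
    sku  lead_days  lead_days_x2
0  D102          2             4
1  D201         30            60
2  E101         34            68
3  E201         55           110
add column diff = t['lead_days'] - t['lead_days_x2']:
    sku  lead_days  lead_days_x2  diff
0  D102          2             4    -2
1  D201         30            60   -30
2  E101         34            68   -34
3  E201         55           110   -55
sum of column 'diff' → -121

-121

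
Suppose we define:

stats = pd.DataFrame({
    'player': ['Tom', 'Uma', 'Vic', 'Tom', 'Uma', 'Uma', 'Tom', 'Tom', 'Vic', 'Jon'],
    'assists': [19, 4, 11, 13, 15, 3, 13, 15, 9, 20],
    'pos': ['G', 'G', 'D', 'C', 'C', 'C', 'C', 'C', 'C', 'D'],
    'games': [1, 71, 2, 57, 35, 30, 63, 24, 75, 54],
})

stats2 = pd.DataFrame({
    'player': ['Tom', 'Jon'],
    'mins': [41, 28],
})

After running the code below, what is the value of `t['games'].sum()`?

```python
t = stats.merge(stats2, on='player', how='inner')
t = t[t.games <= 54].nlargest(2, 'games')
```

merge on 'player' (how='inner') → 5 rows:
  player  assists pos  games  mins
0    Tom       19   G      1    41
1    Tom       13   C     57    41
2    Tom       13   C     63    41
3    Tom       15   C     24    41
4    Jon       20   D     54    28
filter rows where games <= 54:
  player  assists pos  games  mins
0    Tom       19   G      1    41
3    Tom       15   C     24    41
4    Jon       20   D     54    28
take 2 rows with largest games:
  player  assists pos  games  mins
4    Jon       20   D     54    28
3    Tom       15   C     24    41
Hence 78.

78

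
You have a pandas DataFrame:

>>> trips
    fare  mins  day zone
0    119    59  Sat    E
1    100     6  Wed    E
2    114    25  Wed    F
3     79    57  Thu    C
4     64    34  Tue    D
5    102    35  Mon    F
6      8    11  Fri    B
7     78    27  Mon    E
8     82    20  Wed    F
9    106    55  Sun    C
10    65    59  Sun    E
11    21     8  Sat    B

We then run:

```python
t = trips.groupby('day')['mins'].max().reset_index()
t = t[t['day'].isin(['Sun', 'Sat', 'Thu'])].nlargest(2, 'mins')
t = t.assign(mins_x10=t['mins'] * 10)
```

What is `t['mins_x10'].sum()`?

1180

group by day, max of mins:
day
Fri    11
Mon    35
Sat    59
Sun    59
Thu    57
Tue    34
Wed    25
Name: mins, dtype: int64
reset_index():
   day  mins
0  Fri    11
1  Mon    35
2  Sat    59
3  Sun    59
4  Thu    57
5  Tue    34
6  Wed    25
filter rows where day in ['Sun', 'Sat', 'Thu']:
   day  mins
2  Sat    59
3  Sun    59
4  Thu    57
take 2 rows with largest mins:
   day  mins
2  Sat    59
3  Sun    59
add column mins_x10 = t['mins'] * 10:
   day  mins  mins_x10
2  Sat    59       590
3  Sun    59       590
So sum() = 1180.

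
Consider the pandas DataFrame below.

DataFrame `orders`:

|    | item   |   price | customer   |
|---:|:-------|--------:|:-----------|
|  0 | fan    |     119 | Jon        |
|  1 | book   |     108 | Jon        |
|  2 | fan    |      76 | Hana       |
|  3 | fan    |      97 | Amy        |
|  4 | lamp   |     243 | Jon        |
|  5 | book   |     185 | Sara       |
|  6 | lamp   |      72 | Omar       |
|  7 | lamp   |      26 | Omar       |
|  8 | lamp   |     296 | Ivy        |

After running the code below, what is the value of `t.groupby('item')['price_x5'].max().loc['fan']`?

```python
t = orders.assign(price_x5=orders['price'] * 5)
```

595

add column price_x5 = orders['price'] * 5:
   item  price customer  price_x5
0   fan    119      Jon       595
1  book    108      Jon       540
2   fan     76     Hana       380
3   fan     97      Amy       485
4  lamp    243      Jon      1215
5  book    185     Sara       925
6  lamp     72     Omar       360
7  lamp     26     Omar       130
8  lamp    296      Ivy      1480
group by item, max of price_x5:
item
book     925
fan      595
lamp    1480
Name: price_x5, dtype: int64
The value at index 'fan' is 595.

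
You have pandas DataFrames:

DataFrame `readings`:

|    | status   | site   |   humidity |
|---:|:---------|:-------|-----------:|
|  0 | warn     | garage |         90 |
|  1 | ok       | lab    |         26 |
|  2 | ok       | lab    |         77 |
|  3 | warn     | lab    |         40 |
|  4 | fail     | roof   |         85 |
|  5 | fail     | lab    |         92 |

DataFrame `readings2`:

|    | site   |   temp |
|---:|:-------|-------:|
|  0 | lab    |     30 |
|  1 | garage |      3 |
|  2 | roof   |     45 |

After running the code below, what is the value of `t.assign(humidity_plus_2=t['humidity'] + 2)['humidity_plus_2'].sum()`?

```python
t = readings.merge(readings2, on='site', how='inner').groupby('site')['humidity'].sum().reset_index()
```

merge on 'site' (how='inner') → 6 rows:
  status    site  humidity  temp
0   warn  garage        90     3
1     ok     lab        26    30
2     ok     lab        77    30
3   warn     lab        40    30
4   fail    roof        85    45
5   fail     lab        92    30
group by site, sum of humidity:
site
garage     90
lab       235
roof       85
Name: humidity, dtype: int64
reset_index():
     site  humidity
0  garage        90
1     lab       235
2    roof        85
add column humidity_plus_2 = t['humidity'] + 2:
     site  humidity  humidity_plus_2
0  garage        90               92
1     lab       235              237
2    roof        85               87

416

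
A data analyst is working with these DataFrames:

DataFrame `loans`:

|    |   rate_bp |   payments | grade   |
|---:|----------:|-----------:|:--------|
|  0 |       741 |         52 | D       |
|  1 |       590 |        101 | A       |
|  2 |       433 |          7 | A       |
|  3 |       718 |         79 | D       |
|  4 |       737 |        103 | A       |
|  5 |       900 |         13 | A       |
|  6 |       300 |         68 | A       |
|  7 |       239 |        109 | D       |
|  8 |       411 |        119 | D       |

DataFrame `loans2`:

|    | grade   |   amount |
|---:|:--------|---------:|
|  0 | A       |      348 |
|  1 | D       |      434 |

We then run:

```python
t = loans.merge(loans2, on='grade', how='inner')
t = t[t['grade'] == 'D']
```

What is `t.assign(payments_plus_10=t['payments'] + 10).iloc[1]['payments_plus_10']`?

merge on 'grade' (how='inner') → 9 rows:
   rate_bp  payments grade  amount
0      741        52     D     434
1      590       101     A     348
2      433         7     A     348
3      718        79     D     434
4      737       103     A     348
5      900        13     A     348
6      300        68     A     348
7      239       109     D     434
8      411       119     D     434
filter rows where grade == 'D':
   rate_bp  payments grade  amount
0      741        52     D     434
3      718        79     D     434
7      239       109     D     434
8      411       119     D     434
add column payments_plus_10 = t['payments'] + 10:
   rate_bp  payments grade  amount  payments_plus_10
0      741        52     D     434                62
3      718        79     D     434                89
7      239       109     D     434               119
8      411       119     D     434               129

89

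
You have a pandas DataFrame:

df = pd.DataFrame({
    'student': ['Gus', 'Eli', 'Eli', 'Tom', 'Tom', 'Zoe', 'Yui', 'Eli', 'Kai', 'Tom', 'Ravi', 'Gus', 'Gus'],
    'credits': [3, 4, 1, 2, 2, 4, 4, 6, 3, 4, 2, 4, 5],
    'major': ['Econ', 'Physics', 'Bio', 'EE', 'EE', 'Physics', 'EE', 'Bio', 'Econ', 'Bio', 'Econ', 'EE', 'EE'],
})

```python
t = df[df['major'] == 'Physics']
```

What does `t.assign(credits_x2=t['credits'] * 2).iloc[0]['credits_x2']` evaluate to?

filter rows where major == 'Physics':
  student  credits    major
1     Eli        4  Physics
5     Zoe        4  Physics
add column credits_x2 = t['credits'] * 2:
  student  credits    major  credits_x2
1     Eli        4  Physics           8
5     Zoe        4  Physics           8
So iloc[0]['credits_x2'] = 8.

8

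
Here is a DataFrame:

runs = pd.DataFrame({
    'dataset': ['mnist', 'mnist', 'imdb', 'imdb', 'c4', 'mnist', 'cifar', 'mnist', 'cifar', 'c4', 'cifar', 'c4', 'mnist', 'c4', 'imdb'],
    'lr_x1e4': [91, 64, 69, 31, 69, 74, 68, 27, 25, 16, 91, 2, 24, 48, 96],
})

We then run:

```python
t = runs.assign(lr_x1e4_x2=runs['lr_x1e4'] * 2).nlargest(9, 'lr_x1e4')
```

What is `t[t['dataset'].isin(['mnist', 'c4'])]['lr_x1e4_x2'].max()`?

add column lr_x1e4_x2 = runs['lr_x1e4'] * 2:
   dataset  lr_x1e4  lr_x1e4_x2
0    mnist       91         182
1    mnist       64         128
2     imdb       69         138
3     imdb       31          62
4       c4       69         138
5    mnist       74         148
6    cifar       68         136
7    mnist       27          54
8    cifar       25          50
9       c4       16          32
10   cifar       91         182
11      c4        2           4
12   mnist       24          48
13      c4       48          96
14    imdb       96         192
take 9 rows with largest lr_x1e4:
   dataset  lr_x1e4  lr_x1e4_x2
14    imdb       96         192
0    mnist       91         182
10   cifar       91         182
5    mnist       74         148
2     imdb       69         138
4       c4       69         138
6    cifar       68         136
1    mnist       64         128
13      c4       48          96
filter rows where dataset in ['mnist', 'c4']:
   dataset  lr_x1e4  lr_x1e4_x2
0    mnist       91         182
5    mnist       74         148
4       c4       69         138
1    mnist       64         128
13      c4       48          96
max of column 'lr_x1e4_x2' → 182

182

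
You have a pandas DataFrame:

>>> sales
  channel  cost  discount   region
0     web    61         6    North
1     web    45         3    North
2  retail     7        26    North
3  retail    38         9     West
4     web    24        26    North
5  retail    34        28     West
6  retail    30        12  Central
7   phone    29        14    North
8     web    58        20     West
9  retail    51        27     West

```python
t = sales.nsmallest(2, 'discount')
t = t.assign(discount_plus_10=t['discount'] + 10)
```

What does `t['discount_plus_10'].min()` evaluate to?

take 2 rows with smallest discount:
  channel  cost  discount region
1     web    45         3  North
0     web    61         6  North
add column discount_plus_10 = t['discount'] + 10:
  channel  cost  discount region  discount_plus_10
1     web    45         3  North                13
0     web    61         6  North                16

13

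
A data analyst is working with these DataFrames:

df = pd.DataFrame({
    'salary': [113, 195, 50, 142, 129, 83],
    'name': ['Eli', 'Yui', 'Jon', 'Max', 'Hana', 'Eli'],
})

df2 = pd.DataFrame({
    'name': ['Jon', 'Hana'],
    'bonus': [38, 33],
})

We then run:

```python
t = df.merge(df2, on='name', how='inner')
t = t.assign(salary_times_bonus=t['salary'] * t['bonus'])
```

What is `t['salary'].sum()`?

merge on 'name' (how='inner') → 2 rows:
   salary  name  bonus
0      50   Jon     38
1     129  Hana     33
add column salary_times_bonus = t['salary'] * t['bonus']:
   salary  name  bonus  salary_times_bonus
0      50   Jon     38                1900
1     129  Hana     33                4257
Finally, sum of column 'salary' = 179.

179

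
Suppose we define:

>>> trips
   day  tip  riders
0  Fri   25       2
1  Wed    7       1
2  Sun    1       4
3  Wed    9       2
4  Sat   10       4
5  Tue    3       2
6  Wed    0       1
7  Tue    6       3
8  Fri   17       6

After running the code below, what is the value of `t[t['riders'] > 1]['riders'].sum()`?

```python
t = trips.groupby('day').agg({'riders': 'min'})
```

12

group by day, min of riders:
     riders
day        
Fri       2
Sat       4
Sun       4
Tue       2
Wed       1
filter rows where riders > 1:
     riders
day        
Fri       2
Sat       4
Sun       4
Tue       2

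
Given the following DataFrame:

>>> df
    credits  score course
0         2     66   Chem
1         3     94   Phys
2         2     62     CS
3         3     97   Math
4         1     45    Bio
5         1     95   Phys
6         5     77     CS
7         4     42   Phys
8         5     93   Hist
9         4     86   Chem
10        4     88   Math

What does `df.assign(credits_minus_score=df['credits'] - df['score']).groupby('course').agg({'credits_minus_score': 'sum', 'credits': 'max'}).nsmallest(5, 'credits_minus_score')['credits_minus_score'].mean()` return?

-153.4

add column credits_minus_score = df['credits'] - df['score']:
    credits  score course  credits_minus_score
0         2     66   Chem                  -64
1         3     94   Phys                  -91
2         2     62     CS                  -60
3         3     97   Math                  -94
4         1     45    Bio                  -44
5         1     95   Phys                  -94
6         5     77     CS                  -72
7         4     42   Phys                  -38
8         5     93   Hist                  -88
9         4     86   Chem                  -82
10        4     88   Math                  -84
group by course: sum(credits_minus_score), max(credits):
        credits_minus_score  credits
course                              
Bio                     -44        1
CS                     -132        5
Chem                   -146        4
Hist                    -88        5
Math                   -178        4
Phys                   -223        4
take 5 rows with smallest credits_minus_score:
        credits_minus_score  credits
course                              
Phys                   -223        4
Math                   -178        4
Chem                   -146        4
CS                     -132        5
Hist                    -88        5
The mean of column 'credits_minus_score' is -153.4.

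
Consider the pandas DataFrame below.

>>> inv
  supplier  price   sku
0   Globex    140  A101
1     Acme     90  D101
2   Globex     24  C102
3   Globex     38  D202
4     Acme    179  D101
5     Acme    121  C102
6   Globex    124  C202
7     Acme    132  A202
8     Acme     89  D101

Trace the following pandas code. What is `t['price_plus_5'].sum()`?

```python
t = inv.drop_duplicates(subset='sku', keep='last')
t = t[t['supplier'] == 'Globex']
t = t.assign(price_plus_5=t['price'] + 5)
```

drop duplicate sku (keep=last):
  supplier  price   sku
0   Globex    140  A101
3   Globex     38  D202
5     Acme    121  C102
6   Globex    124  C202
7     Acme    132  A202
8     Acme     89  D101
filter rows where supplier == 'Globex':
  supplier  price   sku
0   Globex    140  A101
3   Globex     38  D202
6   Globex    124  C202
add column price_plus_5 = t['price'] + 5:
  supplier  price   sku  price_plus_5
0   Globex    140  A101           145
3   Globex     38  D202            43
6   Globex    124  C202           129
So sum() = 317.

317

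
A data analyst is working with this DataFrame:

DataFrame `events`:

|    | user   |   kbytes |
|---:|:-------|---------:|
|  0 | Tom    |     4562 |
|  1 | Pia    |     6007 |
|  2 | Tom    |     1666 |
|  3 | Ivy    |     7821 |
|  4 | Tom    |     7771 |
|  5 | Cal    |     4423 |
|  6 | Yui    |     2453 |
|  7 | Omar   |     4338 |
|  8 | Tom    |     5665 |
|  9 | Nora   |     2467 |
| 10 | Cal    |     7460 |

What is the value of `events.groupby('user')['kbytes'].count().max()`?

4

group by user, count of kbytes:
user
Cal     2
Ivy     1
Nora    1
Omar    1
Pia     1
Tom     4
Yui     1
Name: kbytes, dtype: int64
Reading off the max of the resulting series, we get 4.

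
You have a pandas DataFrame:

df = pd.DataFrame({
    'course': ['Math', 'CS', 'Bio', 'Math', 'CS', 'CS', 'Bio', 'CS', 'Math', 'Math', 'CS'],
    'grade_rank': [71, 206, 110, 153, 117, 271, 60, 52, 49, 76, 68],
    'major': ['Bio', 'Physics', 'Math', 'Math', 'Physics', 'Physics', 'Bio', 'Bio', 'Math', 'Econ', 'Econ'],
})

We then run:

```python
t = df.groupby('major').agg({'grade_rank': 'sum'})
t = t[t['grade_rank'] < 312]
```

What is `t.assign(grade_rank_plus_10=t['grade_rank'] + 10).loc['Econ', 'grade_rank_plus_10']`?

154

group by major, sum of grade_rank:
         grade_rank
major              
Bio             183
Econ            144
Math            312
Physics         594
filter rows where grade_rank < 312:
       grade_rank
major            
Bio           183
Econ          144
add column grade_rank_plus_10 = t['grade_rank'] + 10:
       grade_rank  grade_rank_plus_10
major                                
Bio           183                 193
Econ          144                 154
Reading off the value at row 'Econ', column 'grade_rank_plus_10', we get 154.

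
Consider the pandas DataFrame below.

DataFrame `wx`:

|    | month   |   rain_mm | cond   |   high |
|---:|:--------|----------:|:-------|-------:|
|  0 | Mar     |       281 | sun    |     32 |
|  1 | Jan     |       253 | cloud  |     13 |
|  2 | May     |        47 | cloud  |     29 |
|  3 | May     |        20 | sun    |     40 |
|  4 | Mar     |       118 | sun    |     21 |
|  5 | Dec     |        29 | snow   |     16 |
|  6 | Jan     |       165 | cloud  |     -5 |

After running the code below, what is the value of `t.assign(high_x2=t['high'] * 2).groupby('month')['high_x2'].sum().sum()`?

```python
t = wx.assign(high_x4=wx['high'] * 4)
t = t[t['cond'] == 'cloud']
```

add column high_x4 = wx['high'] * 4:
  month  rain_mm   cond  high  high_x4
0   Mar      281    sun    32      128
1   Jan      253  cloud    13       52
2   May       47  cloud    29      116
3   May       20    sun    40      160
4   Mar      118    sun    21       84
5   Dec       29   snow    16       64
6   Jan      165  cloud    -5      -20
filter rows where cond == 'cloud':
  month  rain_mm   cond  high  high_x4
1   Jan      253  cloud    13       52
2   May       47  cloud    29      116
6   Jan      165  cloud    -5      -20
add column high_x2 = t['high'] * 2:
  month  rain_mm   cond  high  high_x4  high_x2
1   Jan      253  cloud    13       52       26
2   May       47  cloud    29      116       58
6   Jan      165  cloud    -5      -20      -10
group by month, sum of high_x2:
month
Jan    16
May    58
Name: high_x2, dtype: int64
Reading off the sum of the resulting series, we get 74.

74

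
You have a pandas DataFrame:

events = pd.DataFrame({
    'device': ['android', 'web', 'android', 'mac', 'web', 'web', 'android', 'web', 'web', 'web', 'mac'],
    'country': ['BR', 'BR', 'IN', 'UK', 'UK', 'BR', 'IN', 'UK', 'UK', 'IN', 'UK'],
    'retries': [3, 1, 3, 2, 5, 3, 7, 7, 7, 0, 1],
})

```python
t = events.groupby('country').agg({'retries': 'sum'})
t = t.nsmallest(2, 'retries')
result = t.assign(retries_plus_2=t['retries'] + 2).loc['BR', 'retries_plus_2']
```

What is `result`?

9

group by country, sum of retries:
         retries
country         
BR             7
IN            10
UK            22
take 2 rows with smallest retries:
         retries
country         
BR             7
IN            10
add column retries_plus_2 = t['retries'] + 2:
         retries  retries_plus_2
country                         
BR             7               9
IN            10              12
Finally, value at row 'BR', column 'retries_plus_2' = 9.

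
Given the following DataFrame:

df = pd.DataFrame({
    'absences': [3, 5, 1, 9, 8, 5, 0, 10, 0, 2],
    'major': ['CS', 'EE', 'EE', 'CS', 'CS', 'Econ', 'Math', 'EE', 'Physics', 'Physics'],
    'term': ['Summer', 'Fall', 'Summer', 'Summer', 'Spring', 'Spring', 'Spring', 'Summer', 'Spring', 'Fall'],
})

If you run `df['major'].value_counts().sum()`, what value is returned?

value_counts of major:
major
CS         3
EE         3
Physics    2
Econ       1
Math       1
Name: count, dtype: int64
So sum() = 10.

10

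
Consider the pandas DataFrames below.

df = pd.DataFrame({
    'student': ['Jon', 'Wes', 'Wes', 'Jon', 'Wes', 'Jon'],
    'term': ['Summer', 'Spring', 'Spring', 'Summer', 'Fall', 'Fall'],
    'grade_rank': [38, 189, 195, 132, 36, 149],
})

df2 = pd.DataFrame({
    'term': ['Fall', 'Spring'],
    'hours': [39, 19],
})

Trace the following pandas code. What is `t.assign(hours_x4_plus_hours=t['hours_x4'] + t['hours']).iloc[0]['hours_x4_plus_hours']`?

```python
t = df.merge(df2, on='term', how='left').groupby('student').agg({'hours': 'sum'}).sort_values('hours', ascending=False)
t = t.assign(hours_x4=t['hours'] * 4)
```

merge on 'term' (how='left') → 6 rows:
  student    term  grade_rank  hours
0     Jon  Summer          38    NaN
1     Wes  Spring         189   19.0
2     Wes  Spring         195   19.0
3     Jon  Summer         132    NaN
4     Wes    Fall          36   39.0
5     Jon    Fall         149   39.0
group by student, sum of hours:
         hours
student       
Jon       39.0
Wes       77.0
sort by hours descending:
         hours
student       
Wes       77.0
Jon       39.0
add column hours_x4 = t['hours'] * 4:
         hours  hours_x4
student                 
Wes       77.0     308.0
Jon       39.0     156.0
add column hours_x4_plus_hours = t['hours_x4'] + t['hours']:
         hours  hours_x4  hours_x4_plus_hours
student                                      
Wes       77.0     308.0                385.0
Jon       39.0     156.0                195.0
Taking the value at position 0, column 'hours_x4_plus_hours' gives 385.0.

385.0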